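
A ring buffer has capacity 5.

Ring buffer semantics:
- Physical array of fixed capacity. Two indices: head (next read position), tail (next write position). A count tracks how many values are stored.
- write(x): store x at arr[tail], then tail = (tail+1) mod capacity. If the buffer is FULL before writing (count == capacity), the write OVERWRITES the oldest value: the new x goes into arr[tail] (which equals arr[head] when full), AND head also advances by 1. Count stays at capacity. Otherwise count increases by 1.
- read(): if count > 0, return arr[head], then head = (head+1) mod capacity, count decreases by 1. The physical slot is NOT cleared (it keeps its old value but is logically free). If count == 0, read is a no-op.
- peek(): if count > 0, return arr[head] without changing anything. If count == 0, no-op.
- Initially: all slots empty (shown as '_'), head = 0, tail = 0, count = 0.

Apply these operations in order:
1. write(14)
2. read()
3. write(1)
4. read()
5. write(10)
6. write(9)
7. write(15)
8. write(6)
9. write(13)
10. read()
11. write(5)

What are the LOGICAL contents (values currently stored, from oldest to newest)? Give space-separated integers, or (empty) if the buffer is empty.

After op 1 (write(14)): arr=[14 _ _ _ _] head=0 tail=1 count=1
After op 2 (read()): arr=[14 _ _ _ _] head=1 tail=1 count=0
After op 3 (write(1)): arr=[14 1 _ _ _] head=1 tail=2 count=1
After op 4 (read()): arr=[14 1 _ _ _] head=2 tail=2 count=0
After op 5 (write(10)): arr=[14 1 10 _ _] head=2 tail=3 count=1
After op 6 (write(9)): arr=[14 1 10 9 _] head=2 tail=4 count=2
After op 7 (write(15)): arr=[14 1 10 9 15] head=2 tail=0 count=3
After op 8 (write(6)): arr=[6 1 10 9 15] head=2 tail=1 count=4
After op 9 (write(13)): arr=[6 13 10 9 15] head=2 tail=2 count=5
After op 10 (read()): arr=[6 13 10 9 15] head=3 tail=2 count=4
After op 11 (write(5)): arr=[6 13 5 9 15] head=3 tail=3 count=5

Answer: 9 15 6 13 5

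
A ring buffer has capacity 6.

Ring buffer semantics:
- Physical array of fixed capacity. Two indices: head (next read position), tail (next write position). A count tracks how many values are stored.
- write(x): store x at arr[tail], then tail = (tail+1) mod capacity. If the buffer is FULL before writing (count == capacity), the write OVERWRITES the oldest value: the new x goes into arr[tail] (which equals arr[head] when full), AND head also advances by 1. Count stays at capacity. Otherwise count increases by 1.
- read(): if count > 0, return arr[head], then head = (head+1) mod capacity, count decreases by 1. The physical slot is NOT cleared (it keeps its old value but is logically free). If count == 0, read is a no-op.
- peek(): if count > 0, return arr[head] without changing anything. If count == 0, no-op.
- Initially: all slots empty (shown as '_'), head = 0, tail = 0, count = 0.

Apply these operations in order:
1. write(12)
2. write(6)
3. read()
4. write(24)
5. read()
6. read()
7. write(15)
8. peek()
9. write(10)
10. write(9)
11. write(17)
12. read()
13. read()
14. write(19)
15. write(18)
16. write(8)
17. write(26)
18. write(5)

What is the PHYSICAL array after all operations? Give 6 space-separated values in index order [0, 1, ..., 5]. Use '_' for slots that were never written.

After op 1 (write(12)): arr=[12 _ _ _ _ _] head=0 tail=1 count=1
After op 2 (write(6)): arr=[12 6 _ _ _ _] head=0 tail=2 count=2
After op 3 (read()): arr=[12 6 _ _ _ _] head=1 tail=2 count=1
After op 4 (write(24)): arr=[12 6 24 _ _ _] head=1 tail=3 count=2
After op 5 (read()): arr=[12 6 24 _ _ _] head=2 tail=3 count=1
After op 6 (read()): arr=[12 6 24 _ _ _] head=3 tail=3 count=0
After op 7 (write(15)): arr=[12 6 24 15 _ _] head=3 tail=4 count=1
After op 8 (peek()): arr=[12 6 24 15 _ _] head=3 tail=4 count=1
After op 9 (write(10)): arr=[12 6 24 15 10 _] head=3 tail=5 count=2
After op 10 (write(9)): arr=[12 6 24 15 10 9] head=3 tail=0 count=3
After op 11 (write(17)): arr=[17 6 24 15 10 9] head=3 tail=1 count=4
After op 12 (read()): arr=[17 6 24 15 10 9] head=4 tail=1 count=3
After op 13 (read()): arr=[17 6 24 15 10 9] head=5 tail=1 count=2
After op 14 (write(19)): arr=[17 19 24 15 10 9] head=5 tail=2 count=3
After op 15 (write(18)): arr=[17 19 18 15 10 9] head=5 tail=3 count=4
After op 16 (write(8)): arr=[17 19 18 8 10 9] head=5 tail=4 count=5
After op 17 (write(26)): arr=[17 19 18 8 26 9] head=5 tail=5 count=6
After op 18 (write(5)): arr=[17 19 18 8 26 5] head=0 tail=0 count=6

Answer: 17 19 18 8 26 5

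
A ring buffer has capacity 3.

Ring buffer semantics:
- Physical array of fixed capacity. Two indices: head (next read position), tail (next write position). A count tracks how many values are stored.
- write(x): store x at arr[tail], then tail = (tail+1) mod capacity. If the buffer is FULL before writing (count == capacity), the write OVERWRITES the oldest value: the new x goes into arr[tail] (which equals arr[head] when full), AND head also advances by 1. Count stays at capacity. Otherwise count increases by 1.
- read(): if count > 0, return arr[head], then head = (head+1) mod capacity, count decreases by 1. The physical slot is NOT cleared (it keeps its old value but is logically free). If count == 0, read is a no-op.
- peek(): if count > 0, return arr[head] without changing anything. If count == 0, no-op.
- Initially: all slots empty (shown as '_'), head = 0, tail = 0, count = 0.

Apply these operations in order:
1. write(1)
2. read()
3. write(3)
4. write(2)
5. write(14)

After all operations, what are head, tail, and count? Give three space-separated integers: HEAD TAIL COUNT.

After op 1 (write(1)): arr=[1 _ _] head=0 tail=1 count=1
After op 2 (read()): arr=[1 _ _] head=1 tail=1 count=0
After op 3 (write(3)): arr=[1 3 _] head=1 tail=2 count=1
After op 4 (write(2)): arr=[1 3 2] head=1 tail=0 count=2
After op 5 (write(14)): arr=[14 3 2] head=1 tail=1 count=3

Answer: 1 1 3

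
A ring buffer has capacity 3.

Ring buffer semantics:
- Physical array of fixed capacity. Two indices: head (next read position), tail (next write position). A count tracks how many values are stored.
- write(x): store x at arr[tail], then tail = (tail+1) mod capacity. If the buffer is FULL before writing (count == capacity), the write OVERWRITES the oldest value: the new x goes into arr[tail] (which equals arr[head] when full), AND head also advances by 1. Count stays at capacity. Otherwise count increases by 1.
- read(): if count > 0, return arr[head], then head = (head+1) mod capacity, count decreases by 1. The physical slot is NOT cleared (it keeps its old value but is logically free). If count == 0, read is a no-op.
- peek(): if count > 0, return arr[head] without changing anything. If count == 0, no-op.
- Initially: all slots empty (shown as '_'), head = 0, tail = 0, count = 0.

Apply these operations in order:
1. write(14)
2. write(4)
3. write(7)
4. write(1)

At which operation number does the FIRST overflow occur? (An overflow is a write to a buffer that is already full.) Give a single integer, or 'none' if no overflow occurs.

Answer: 4

Derivation:
After op 1 (write(14)): arr=[14 _ _] head=0 tail=1 count=1
After op 2 (write(4)): arr=[14 4 _] head=0 tail=2 count=2
After op 3 (write(7)): arr=[14 4 7] head=0 tail=0 count=3
After op 4 (write(1)): arr=[1 4 7] head=1 tail=1 count=3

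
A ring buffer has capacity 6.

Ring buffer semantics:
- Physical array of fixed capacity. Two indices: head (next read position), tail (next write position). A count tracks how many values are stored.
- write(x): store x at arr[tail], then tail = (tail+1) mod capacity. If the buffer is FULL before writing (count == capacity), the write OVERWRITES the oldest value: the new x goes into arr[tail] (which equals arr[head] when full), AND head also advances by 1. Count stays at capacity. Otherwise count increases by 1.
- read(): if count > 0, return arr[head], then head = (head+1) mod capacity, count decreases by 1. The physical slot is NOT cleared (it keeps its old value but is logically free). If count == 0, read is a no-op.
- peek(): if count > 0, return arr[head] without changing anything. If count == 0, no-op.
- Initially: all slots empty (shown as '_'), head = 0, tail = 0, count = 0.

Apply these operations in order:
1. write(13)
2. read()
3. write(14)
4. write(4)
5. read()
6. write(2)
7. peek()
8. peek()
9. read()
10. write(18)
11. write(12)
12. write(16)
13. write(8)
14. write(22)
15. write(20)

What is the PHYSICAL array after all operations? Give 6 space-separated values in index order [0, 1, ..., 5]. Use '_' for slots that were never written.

Answer: 16 8 22 20 18 12

Derivation:
After op 1 (write(13)): arr=[13 _ _ _ _ _] head=0 tail=1 count=1
After op 2 (read()): arr=[13 _ _ _ _ _] head=1 tail=1 count=0
After op 3 (write(14)): arr=[13 14 _ _ _ _] head=1 tail=2 count=1
After op 4 (write(4)): arr=[13 14 4 _ _ _] head=1 tail=3 count=2
After op 5 (read()): arr=[13 14 4 _ _ _] head=2 tail=3 count=1
After op 6 (write(2)): arr=[13 14 4 2 _ _] head=2 tail=4 count=2
After op 7 (peek()): arr=[13 14 4 2 _ _] head=2 tail=4 count=2
After op 8 (peek()): arr=[13 14 4 2 _ _] head=2 tail=4 count=2
After op 9 (read()): arr=[13 14 4 2 _ _] head=3 tail=4 count=1
After op 10 (write(18)): arr=[13 14 4 2 18 _] head=3 tail=5 count=2
After op 11 (write(12)): arr=[13 14 4 2 18 12] head=3 tail=0 count=3
After op 12 (write(16)): arr=[16 14 4 2 18 12] head=3 tail=1 count=4
After op 13 (write(8)): arr=[16 8 4 2 18 12] head=3 tail=2 count=5
After op 14 (write(22)): arr=[16 8 22 2 18 12] head=3 tail=3 count=6
After op 15 (write(20)): arr=[16 8 22 20 18 12] head=4 tail=4 count=6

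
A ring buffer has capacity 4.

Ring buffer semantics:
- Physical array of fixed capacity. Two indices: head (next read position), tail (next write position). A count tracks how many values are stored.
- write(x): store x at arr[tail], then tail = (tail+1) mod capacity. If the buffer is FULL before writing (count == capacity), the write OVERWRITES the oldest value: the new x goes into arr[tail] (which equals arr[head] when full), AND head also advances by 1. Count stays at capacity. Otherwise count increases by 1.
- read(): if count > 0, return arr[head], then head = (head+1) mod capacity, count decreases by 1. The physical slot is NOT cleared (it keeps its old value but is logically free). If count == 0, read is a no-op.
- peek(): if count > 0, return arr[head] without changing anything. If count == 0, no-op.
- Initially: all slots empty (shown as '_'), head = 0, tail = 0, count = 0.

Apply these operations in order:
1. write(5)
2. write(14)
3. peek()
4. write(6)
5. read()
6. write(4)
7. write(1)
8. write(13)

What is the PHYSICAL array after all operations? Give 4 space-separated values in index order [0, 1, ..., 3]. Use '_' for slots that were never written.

After op 1 (write(5)): arr=[5 _ _ _] head=0 tail=1 count=1
After op 2 (write(14)): arr=[5 14 _ _] head=0 tail=2 count=2
After op 3 (peek()): arr=[5 14 _ _] head=0 tail=2 count=2
After op 4 (write(6)): arr=[5 14 6 _] head=0 tail=3 count=3
After op 5 (read()): arr=[5 14 6 _] head=1 tail=3 count=2
After op 6 (write(4)): arr=[5 14 6 4] head=1 tail=0 count=3
After op 7 (write(1)): arr=[1 14 6 4] head=1 tail=1 count=4
After op 8 (write(13)): arr=[1 13 6 4] head=2 tail=2 count=4

Answer: 1 13 6 4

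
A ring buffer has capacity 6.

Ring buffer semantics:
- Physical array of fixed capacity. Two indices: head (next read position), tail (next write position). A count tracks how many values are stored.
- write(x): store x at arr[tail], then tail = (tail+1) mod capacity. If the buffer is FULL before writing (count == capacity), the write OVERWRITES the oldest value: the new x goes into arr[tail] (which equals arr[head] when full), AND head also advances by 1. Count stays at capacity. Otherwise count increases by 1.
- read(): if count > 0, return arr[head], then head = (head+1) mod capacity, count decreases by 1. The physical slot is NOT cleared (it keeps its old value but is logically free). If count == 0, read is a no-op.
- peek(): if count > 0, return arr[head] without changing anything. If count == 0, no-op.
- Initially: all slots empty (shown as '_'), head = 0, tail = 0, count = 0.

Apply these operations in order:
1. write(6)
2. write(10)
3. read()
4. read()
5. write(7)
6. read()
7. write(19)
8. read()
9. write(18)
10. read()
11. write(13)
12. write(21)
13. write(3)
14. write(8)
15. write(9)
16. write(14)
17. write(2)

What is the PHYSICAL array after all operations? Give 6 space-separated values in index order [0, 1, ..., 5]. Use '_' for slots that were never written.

Answer: 21 3 8 9 14 2

Derivation:
After op 1 (write(6)): arr=[6 _ _ _ _ _] head=0 tail=1 count=1
After op 2 (write(10)): arr=[6 10 _ _ _ _] head=0 tail=2 count=2
After op 3 (read()): arr=[6 10 _ _ _ _] head=1 tail=2 count=1
After op 4 (read()): arr=[6 10 _ _ _ _] head=2 tail=2 count=0
After op 5 (write(7)): arr=[6 10 7 _ _ _] head=2 tail=3 count=1
After op 6 (read()): arr=[6 10 7 _ _ _] head=3 tail=3 count=0
After op 7 (write(19)): arr=[6 10 7 19 _ _] head=3 tail=4 count=1
After op 8 (read()): arr=[6 10 7 19 _ _] head=4 tail=4 count=0
After op 9 (write(18)): arr=[6 10 7 19 18 _] head=4 tail=5 count=1
After op 10 (read()): arr=[6 10 7 19 18 _] head=5 tail=5 count=0
After op 11 (write(13)): arr=[6 10 7 19 18 13] head=5 tail=0 count=1
After op 12 (write(21)): arr=[21 10 7 19 18 13] head=5 tail=1 count=2
After op 13 (write(3)): arr=[21 3 7 19 18 13] head=5 tail=2 count=3
After op 14 (write(8)): arr=[21 3 8 19 18 13] head=5 tail=3 count=4
After op 15 (write(9)): arr=[21 3 8 9 18 13] head=5 tail=4 count=5
After op 16 (write(14)): arr=[21 3 8 9 14 13] head=5 tail=5 count=6
After op 17 (write(2)): arr=[21 3 8 9 14 2] head=0 tail=0 count=6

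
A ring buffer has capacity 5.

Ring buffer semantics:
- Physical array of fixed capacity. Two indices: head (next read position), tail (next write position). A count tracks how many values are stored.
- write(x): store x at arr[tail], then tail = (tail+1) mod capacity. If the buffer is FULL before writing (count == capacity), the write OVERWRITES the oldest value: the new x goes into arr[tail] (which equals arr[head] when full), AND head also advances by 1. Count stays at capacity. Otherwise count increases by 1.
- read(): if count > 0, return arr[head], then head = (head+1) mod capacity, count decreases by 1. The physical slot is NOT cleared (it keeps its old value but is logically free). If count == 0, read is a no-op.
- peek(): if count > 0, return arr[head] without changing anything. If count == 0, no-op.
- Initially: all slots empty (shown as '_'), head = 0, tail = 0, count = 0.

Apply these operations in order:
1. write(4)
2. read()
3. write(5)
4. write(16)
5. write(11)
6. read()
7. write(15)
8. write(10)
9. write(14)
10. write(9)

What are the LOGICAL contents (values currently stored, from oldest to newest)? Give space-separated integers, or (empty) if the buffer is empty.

After op 1 (write(4)): arr=[4 _ _ _ _] head=0 tail=1 count=1
After op 2 (read()): arr=[4 _ _ _ _] head=1 tail=1 count=0
After op 3 (write(5)): arr=[4 5 _ _ _] head=1 tail=2 count=1
After op 4 (write(16)): arr=[4 5 16 _ _] head=1 tail=3 count=2
After op 5 (write(11)): arr=[4 5 16 11 _] head=1 tail=4 count=3
After op 6 (read()): arr=[4 5 16 11 _] head=2 tail=4 count=2
After op 7 (write(15)): arr=[4 5 16 11 15] head=2 tail=0 count=3
After op 8 (write(10)): arr=[10 5 16 11 15] head=2 tail=1 count=4
After op 9 (write(14)): arr=[10 14 16 11 15] head=2 tail=2 count=5
After op 10 (write(9)): arr=[10 14 9 11 15] head=3 tail=3 count=5

Answer: 11 15 10 14 9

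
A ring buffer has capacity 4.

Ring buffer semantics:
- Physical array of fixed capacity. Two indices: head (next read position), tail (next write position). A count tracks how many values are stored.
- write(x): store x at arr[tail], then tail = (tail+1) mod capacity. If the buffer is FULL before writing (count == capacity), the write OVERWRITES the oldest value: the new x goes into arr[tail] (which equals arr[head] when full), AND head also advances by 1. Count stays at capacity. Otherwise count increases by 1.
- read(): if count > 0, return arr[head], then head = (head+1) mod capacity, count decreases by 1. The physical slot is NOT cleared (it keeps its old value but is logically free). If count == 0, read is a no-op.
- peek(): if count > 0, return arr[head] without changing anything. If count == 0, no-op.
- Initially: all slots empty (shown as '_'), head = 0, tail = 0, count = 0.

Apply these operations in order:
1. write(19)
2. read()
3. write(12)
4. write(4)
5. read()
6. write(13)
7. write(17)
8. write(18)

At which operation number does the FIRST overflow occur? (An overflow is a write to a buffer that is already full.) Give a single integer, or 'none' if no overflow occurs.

After op 1 (write(19)): arr=[19 _ _ _] head=0 tail=1 count=1
After op 2 (read()): arr=[19 _ _ _] head=1 tail=1 count=0
After op 3 (write(12)): arr=[19 12 _ _] head=1 tail=2 count=1
After op 4 (write(4)): arr=[19 12 4 _] head=1 tail=3 count=2
After op 5 (read()): arr=[19 12 4 _] head=2 tail=3 count=1
After op 6 (write(13)): arr=[19 12 4 13] head=2 tail=0 count=2
After op 7 (write(17)): arr=[17 12 4 13] head=2 tail=1 count=3
After op 8 (write(18)): arr=[17 18 4 13] head=2 tail=2 count=4

Answer: none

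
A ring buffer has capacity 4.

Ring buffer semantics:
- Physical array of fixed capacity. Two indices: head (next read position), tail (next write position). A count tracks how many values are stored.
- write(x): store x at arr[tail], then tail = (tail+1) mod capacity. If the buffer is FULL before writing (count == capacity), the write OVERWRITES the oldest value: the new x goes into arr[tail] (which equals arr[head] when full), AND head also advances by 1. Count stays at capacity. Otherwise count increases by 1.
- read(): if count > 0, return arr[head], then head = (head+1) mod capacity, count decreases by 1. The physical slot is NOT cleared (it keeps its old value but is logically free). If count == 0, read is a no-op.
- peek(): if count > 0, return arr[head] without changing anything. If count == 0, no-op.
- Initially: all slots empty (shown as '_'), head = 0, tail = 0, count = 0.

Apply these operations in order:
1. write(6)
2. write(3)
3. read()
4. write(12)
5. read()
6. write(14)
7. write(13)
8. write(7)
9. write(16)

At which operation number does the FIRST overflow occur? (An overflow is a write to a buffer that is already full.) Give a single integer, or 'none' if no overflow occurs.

After op 1 (write(6)): arr=[6 _ _ _] head=0 tail=1 count=1
After op 2 (write(3)): arr=[6 3 _ _] head=0 tail=2 count=2
After op 3 (read()): arr=[6 3 _ _] head=1 tail=2 count=1
After op 4 (write(12)): arr=[6 3 12 _] head=1 tail=3 count=2
After op 5 (read()): arr=[6 3 12 _] head=2 tail=3 count=1
After op 6 (write(14)): arr=[6 3 12 14] head=2 tail=0 count=2
After op 7 (write(13)): arr=[13 3 12 14] head=2 tail=1 count=3
After op 8 (write(7)): arr=[13 7 12 14] head=2 tail=2 count=4
After op 9 (write(16)): arr=[13 7 16 14] head=3 tail=3 count=4

Answer: 9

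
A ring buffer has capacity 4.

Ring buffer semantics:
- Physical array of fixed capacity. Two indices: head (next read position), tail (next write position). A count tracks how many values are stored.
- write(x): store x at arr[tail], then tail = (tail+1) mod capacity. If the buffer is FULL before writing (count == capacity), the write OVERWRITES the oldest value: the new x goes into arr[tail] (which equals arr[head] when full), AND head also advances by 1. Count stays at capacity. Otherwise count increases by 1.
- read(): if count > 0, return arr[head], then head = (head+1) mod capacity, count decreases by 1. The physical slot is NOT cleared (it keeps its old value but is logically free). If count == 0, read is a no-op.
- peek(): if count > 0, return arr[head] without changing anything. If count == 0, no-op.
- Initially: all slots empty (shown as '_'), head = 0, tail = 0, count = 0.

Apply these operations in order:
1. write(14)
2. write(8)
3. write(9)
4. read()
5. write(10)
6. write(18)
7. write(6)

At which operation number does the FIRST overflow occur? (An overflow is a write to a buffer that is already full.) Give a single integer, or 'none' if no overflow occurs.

Answer: 7

Derivation:
After op 1 (write(14)): arr=[14 _ _ _] head=0 tail=1 count=1
After op 2 (write(8)): arr=[14 8 _ _] head=0 tail=2 count=2
After op 3 (write(9)): arr=[14 8 9 _] head=0 tail=3 count=3
After op 4 (read()): arr=[14 8 9 _] head=1 tail=3 count=2
After op 5 (write(10)): arr=[14 8 9 10] head=1 tail=0 count=3
After op 6 (write(18)): arr=[18 8 9 10] head=1 tail=1 count=4
After op 7 (write(6)): arr=[18 6 9 10] head=2 tail=2 count=4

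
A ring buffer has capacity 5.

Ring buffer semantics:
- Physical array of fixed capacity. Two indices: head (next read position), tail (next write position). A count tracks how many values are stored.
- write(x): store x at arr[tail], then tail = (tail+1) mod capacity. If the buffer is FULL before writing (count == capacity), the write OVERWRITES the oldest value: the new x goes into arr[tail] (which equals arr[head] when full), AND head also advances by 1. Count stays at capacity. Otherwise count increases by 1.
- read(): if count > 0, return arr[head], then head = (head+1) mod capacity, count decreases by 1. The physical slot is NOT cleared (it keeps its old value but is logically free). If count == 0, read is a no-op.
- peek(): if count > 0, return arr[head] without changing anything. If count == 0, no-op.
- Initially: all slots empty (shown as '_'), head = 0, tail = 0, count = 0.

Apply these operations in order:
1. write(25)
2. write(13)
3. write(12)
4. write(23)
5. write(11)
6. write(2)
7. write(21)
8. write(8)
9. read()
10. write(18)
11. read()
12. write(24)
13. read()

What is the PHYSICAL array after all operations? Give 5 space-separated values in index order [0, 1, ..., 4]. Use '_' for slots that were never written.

After op 1 (write(25)): arr=[25 _ _ _ _] head=0 tail=1 count=1
After op 2 (write(13)): arr=[25 13 _ _ _] head=0 tail=2 count=2
After op 3 (write(12)): arr=[25 13 12 _ _] head=0 tail=3 count=3
After op 4 (write(23)): arr=[25 13 12 23 _] head=0 tail=4 count=4
After op 5 (write(11)): arr=[25 13 12 23 11] head=0 tail=0 count=5
After op 6 (write(2)): arr=[2 13 12 23 11] head=1 tail=1 count=5
After op 7 (write(21)): arr=[2 21 12 23 11] head=2 tail=2 count=5
After op 8 (write(8)): arr=[2 21 8 23 11] head=3 tail=3 count=5
After op 9 (read()): arr=[2 21 8 23 11] head=4 tail=3 count=4
After op 10 (write(18)): arr=[2 21 8 18 11] head=4 tail=4 count=5
After op 11 (read()): arr=[2 21 8 18 11] head=0 tail=4 count=4
After op 12 (write(24)): arr=[2 21 8 18 24] head=0 tail=0 count=5
After op 13 (read()): arr=[2 21 8 18 24] head=1 tail=0 count=4

Answer: 2 21 8 18 24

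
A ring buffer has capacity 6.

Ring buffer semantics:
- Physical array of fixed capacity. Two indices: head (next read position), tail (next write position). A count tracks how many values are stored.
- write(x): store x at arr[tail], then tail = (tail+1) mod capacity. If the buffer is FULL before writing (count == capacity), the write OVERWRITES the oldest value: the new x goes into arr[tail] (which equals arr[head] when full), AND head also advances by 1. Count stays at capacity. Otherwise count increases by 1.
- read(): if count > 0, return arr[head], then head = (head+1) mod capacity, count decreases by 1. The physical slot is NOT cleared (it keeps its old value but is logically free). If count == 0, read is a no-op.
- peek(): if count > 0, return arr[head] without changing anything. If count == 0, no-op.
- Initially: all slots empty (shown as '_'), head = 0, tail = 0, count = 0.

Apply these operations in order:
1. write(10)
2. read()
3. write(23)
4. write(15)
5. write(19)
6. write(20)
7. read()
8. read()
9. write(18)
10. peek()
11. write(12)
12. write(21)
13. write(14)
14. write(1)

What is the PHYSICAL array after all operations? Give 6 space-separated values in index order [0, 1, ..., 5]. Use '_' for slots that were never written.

After op 1 (write(10)): arr=[10 _ _ _ _ _] head=0 tail=1 count=1
After op 2 (read()): arr=[10 _ _ _ _ _] head=1 tail=1 count=0
After op 3 (write(23)): arr=[10 23 _ _ _ _] head=1 tail=2 count=1
After op 4 (write(15)): arr=[10 23 15 _ _ _] head=1 tail=3 count=2
After op 5 (write(19)): arr=[10 23 15 19 _ _] head=1 tail=4 count=3
After op 6 (write(20)): arr=[10 23 15 19 20 _] head=1 tail=5 count=4
After op 7 (read()): arr=[10 23 15 19 20 _] head=2 tail=5 count=3
After op 8 (read()): arr=[10 23 15 19 20 _] head=3 tail=5 count=2
After op 9 (write(18)): arr=[10 23 15 19 20 18] head=3 tail=0 count=3
After op 10 (peek()): arr=[10 23 15 19 20 18] head=3 tail=0 count=3
After op 11 (write(12)): arr=[12 23 15 19 20 18] head=3 tail=1 count=4
After op 12 (write(21)): arr=[12 21 15 19 20 18] head=3 tail=2 count=5
After op 13 (write(14)): arr=[12 21 14 19 20 18] head=3 tail=3 count=6
After op 14 (write(1)): arr=[12 21 14 1 20 18] head=4 tail=4 count=6

Answer: 12 21 14 1 20 18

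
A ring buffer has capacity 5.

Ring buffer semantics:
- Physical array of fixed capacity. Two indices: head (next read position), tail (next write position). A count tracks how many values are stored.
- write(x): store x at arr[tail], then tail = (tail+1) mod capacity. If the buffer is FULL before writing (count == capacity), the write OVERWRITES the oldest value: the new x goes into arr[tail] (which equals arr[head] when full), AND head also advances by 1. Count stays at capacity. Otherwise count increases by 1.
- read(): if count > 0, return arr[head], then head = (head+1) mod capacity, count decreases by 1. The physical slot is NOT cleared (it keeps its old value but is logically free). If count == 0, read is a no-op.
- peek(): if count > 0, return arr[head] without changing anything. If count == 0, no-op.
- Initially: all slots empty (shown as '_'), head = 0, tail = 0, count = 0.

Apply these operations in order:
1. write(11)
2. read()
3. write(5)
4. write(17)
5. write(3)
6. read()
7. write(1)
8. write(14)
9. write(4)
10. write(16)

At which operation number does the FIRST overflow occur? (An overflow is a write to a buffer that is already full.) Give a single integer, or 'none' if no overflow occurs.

After op 1 (write(11)): arr=[11 _ _ _ _] head=0 tail=1 count=1
After op 2 (read()): arr=[11 _ _ _ _] head=1 tail=1 count=0
After op 3 (write(5)): arr=[11 5 _ _ _] head=1 tail=2 count=1
After op 4 (write(17)): arr=[11 5 17 _ _] head=1 tail=3 count=2
After op 5 (write(3)): arr=[11 5 17 3 _] head=1 tail=4 count=3
After op 6 (read()): arr=[11 5 17 3 _] head=2 tail=4 count=2
After op 7 (write(1)): arr=[11 5 17 3 1] head=2 tail=0 count=3
After op 8 (write(14)): arr=[14 5 17 3 1] head=2 tail=1 count=4
After op 9 (write(4)): arr=[14 4 17 3 1] head=2 tail=2 count=5
After op 10 (write(16)): arr=[14 4 16 3 1] head=3 tail=3 count=5

Answer: 10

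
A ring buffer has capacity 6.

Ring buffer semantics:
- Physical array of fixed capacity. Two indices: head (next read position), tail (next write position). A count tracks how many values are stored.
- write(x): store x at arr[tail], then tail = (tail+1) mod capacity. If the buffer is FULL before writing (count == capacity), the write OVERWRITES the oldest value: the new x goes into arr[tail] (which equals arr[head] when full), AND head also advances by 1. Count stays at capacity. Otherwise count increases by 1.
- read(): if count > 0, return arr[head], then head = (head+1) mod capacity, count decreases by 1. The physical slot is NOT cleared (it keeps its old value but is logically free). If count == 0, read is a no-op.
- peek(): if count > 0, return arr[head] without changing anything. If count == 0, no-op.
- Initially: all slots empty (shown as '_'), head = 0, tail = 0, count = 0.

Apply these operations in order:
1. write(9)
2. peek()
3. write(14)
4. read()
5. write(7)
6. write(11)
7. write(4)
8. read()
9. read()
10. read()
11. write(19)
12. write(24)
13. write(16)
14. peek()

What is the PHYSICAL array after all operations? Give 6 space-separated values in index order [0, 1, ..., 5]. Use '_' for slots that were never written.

Answer: 24 16 7 11 4 19

Derivation:
After op 1 (write(9)): arr=[9 _ _ _ _ _] head=0 tail=1 count=1
After op 2 (peek()): arr=[9 _ _ _ _ _] head=0 tail=1 count=1
After op 3 (write(14)): arr=[9 14 _ _ _ _] head=0 tail=2 count=2
After op 4 (read()): arr=[9 14 _ _ _ _] head=1 tail=2 count=1
After op 5 (write(7)): arr=[9 14 7 _ _ _] head=1 tail=3 count=2
After op 6 (write(11)): arr=[9 14 7 11 _ _] head=1 tail=4 count=3
After op 7 (write(4)): arr=[9 14 7 11 4 _] head=1 tail=5 count=4
After op 8 (read()): arr=[9 14 7 11 4 _] head=2 tail=5 count=3
After op 9 (read()): arr=[9 14 7 11 4 _] head=3 tail=5 count=2
After op 10 (read()): arr=[9 14 7 11 4 _] head=4 tail=5 count=1
After op 11 (write(19)): arr=[9 14 7 11 4 19] head=4 tail=0 count=2
After op 12 (write(24)): arr=[24 14 7 11 4 19] head=4 tail=1 count=3
After op 13 (write(16)): arr=[24 16 7 11 4 19] head=4 tail=2 count=4
After op 14 (peek()): arr=[24 16 7 11 4 19] head=4 tail=2 count=4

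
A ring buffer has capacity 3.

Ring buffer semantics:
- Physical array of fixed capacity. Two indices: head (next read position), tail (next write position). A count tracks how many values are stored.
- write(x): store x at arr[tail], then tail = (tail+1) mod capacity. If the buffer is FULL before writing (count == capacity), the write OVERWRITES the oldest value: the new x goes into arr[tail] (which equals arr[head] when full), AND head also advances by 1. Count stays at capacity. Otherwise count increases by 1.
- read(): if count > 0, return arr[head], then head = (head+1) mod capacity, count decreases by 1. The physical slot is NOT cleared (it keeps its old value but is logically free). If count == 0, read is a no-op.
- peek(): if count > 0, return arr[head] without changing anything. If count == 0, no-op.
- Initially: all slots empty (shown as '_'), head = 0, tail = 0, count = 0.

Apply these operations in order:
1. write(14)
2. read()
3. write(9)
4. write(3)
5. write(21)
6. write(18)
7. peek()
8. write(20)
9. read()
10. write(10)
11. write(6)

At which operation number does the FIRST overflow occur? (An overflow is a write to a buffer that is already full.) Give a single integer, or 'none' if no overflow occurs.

Answer: 6

Derivation:
After op 1 (write(14)): arr=[14 _ _] head=0 tail=1 count=1
After op 2 (read()): arr=[14 _ _] head=1 tail=1 count=0
After op 3 (write(9)): arr=[14 9 _] head=1 tail=2 count=1
After op 4 (write(3)): arr=[14 9 3] head=1 tail=0 count=2
After op 5 (write(21)): arr=[21 9 3] head=1 tail=1 count=3
After op 6 (write(18)): arr=[21 18 3] head=2 tail=2 count=3
After op 7 (peek()): arr=[21 18 3] head=2 tail=2 count=3
After op 8 (write(20)): arr=[21 18 20] head=0 tail=0 count=3
After op 9 (read()): arr=[21 18 20] head=1 tail=0 count=2
After op 10 (write(10)): arr=[10 18 20] head=1 tail=1 count=3
After op 11 (write(6)): arr=[10 6 20] head=2 tail=2 count=3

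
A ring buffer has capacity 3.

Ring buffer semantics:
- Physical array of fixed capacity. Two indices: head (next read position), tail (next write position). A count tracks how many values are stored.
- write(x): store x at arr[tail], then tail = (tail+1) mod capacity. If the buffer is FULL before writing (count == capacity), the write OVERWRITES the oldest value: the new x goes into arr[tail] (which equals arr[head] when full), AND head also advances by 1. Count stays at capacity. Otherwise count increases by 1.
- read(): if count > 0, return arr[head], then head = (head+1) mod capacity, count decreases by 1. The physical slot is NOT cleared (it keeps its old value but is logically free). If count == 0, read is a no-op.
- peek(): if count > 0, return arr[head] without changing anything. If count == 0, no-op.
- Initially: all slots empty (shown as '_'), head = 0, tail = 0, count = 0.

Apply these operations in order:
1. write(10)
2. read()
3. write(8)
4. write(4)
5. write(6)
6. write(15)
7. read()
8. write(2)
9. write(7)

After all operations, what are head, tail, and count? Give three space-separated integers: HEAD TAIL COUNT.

Answer: 1 1 3

Derivation:
After op 1 (write(10)): arr=[10 _ _] head=0 tail=1 count=1
After op 2 (read()): arr=[10 _ _] head=1 tail=1 count=0
After op 3 (write(8)): arr=[10 8 _] head=1 tail=2 count=1
After op 4 (write(4)): arr=[10 8 4] head=1 tail=0 count=2
After op 5 (write(6)): arr=[6 8 4] head=1 tail=1 count=3
After op 6 (write(15)): arr=[6 15 4] head=2 tail=2 count=3
After op 7 (read()): arr=[6 15 4] head=0 tail=2 count=2
After op 8 (write(2)): arr=[6 15 2] head=0 tail=0 count=3
After op 9 (write(7)): arr=[7 15 2] head=1 tail=1 count=3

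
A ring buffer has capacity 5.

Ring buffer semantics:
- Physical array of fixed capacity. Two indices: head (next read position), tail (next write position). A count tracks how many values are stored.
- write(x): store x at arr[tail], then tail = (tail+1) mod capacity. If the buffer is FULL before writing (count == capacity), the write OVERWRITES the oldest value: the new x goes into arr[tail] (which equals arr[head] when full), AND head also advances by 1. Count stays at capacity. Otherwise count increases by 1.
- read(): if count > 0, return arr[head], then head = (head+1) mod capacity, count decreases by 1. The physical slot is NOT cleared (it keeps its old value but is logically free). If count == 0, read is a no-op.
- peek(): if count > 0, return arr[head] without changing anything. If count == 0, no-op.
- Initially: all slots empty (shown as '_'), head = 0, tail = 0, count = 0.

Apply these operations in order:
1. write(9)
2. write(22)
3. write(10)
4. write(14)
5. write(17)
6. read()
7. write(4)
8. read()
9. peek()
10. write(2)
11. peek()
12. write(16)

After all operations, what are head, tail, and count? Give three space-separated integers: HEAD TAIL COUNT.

After op 1 (write(9)): arr=[9 _ _ _ _] head=0 tail=1 count=1
After op 2 (write(22)): arr=[9 22 _ _ _] head=0 tail=2 count=2
After op 3 (write(10)): arr=[9 22 10 _ _] head=0 tail=3 count=3
After op 4 (write(14)): arr=[9 22 10 14 _] head=0 tail=4 count=4
After op 5 (write(17)): arr=[9 22 10 14 17] head=0 tail=0 count=5
After op 6 (read()): arr=[9 22 10 14 17] head=1 tail=0 count=4
After op 7 (write(4)): arr=[4 22 10 14 17] head=1 tail=1 count=5
After op 8 (read()): arr=[4 22 10 14 17] head=2 tail=1 count=4
After op 9 (peek()): arr=[4 22 10 14 17] head=2 tail=1 count=4
After op 10 (write(2)): arr=[4 2 10 14 17] head=2 tail=2 count=5
After op 11 (peek()): arr=[4 2 10 14 17] head=2 tail=2 count=5
After op 12 (write(16)): arr=[4 2 16 14 17] head=3 tail=3 count=5

Answer: 3 3 5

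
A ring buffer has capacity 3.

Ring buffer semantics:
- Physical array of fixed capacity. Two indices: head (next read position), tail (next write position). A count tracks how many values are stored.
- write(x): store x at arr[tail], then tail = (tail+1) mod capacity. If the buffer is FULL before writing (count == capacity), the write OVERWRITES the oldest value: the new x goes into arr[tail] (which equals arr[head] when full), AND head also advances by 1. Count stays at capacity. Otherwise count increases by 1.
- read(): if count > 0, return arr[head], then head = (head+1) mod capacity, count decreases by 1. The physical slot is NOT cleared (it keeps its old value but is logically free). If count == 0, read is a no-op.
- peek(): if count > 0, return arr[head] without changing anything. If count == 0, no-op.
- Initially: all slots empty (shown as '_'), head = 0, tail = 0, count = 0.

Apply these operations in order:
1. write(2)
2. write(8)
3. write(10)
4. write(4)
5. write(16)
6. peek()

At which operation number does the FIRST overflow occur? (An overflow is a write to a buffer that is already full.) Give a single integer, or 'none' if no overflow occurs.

After op 1 (write(2)): arr=[2 _ _] head=0 tail=1 count=1
After op 2 (write(8)): arr=[2 8 _] head=0 tail=2 count=2
After op 3 (write(10)): arr=[2 8 10] head=0 tail=0 count=3
After op 4 (write(4)): arr=[4 8 10] head=1 tail=1 count=3
After op 5 (write(16)): arr=[4 16 10] head=2 tail=2 count=3
After op 6 (peek()): arr=[4 16 10] head=2 tail=2 count=3

Answer: 4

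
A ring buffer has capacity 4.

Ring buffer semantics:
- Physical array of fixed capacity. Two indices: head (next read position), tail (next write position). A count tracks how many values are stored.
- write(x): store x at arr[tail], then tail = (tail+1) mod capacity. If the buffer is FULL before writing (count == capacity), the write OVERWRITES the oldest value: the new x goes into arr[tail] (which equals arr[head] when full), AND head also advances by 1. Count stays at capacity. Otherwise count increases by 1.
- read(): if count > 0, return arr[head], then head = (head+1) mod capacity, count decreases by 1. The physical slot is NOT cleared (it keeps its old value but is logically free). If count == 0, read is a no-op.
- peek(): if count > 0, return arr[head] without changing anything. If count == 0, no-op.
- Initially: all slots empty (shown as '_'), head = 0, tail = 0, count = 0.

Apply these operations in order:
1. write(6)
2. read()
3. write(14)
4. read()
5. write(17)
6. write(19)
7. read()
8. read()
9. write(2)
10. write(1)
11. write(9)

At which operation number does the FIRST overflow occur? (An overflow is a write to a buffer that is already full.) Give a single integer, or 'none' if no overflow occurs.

After op 1 (write(6)): arr=[6 _ _ _] head=0 tail=1 count=1
After op 2 (read()): arr=[6 _ _ _] head=1 tail=1 count=0
After op 3 (write(14)): arr=[6 14 _ _] head=1 tail=2 count=1
After op 4 (read()): arr=[6 14 _ _] head=2 tail=2 count=0
After op 5 (write(17)): arr=[6 14 17 _] head=2 tail=3 count=1
After op 6 (write(19)): arr=[6 14 17 19] head=2 tail=0 count=2
After op 7 (read()): arr=[6 14 17 19] head=3 tail=0 count=1
After op 8 (read()): arr=[6 14 17 19] head=0 tail=0 count=0
After op 9 (write(2)): arr=[2 14 17 19] head=0 tail=1 count=1
After op 10 (write(1)): arr=[2 1 17 19] head=0 tail=2 count=2
After op 11 (write(9)): arr=[2 1 9 19] head=0 tail=3 count=3

Answer: none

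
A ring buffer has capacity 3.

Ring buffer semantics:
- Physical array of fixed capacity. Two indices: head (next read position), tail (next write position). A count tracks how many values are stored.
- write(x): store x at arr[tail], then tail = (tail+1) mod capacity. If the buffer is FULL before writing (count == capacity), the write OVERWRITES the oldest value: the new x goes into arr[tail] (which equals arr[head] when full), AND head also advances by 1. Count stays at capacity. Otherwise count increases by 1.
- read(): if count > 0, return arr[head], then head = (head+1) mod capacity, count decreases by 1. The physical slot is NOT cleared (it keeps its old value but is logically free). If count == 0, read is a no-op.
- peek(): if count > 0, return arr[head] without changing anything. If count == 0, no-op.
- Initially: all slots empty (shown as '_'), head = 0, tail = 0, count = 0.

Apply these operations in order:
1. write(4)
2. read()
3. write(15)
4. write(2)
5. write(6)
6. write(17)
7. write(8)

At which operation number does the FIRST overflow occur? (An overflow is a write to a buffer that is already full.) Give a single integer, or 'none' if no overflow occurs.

Answer: 6

Derivation:
After op 1 (write(4)): arr=[4 _ _] head=0 tail=1 count=1
After op 2 (read()): arr=[4 _ _] head=1 tail=1 count=0
After op 3 (write(15)): arr=[4 15 _] head=1 tail=2 count=1
After op 4 (write(2)): arr=[4 15 2] head=1 tail=0 count=2
After op 5 (write(6)): arr=[6 15 2] head=1 tail=1 count=3
After op 6 (write(17)): arr=[6 17 2] head=2 tail=2 count=3
After op 7 (write(8)): arr=[6 17 8] head=0 tail=0 count=3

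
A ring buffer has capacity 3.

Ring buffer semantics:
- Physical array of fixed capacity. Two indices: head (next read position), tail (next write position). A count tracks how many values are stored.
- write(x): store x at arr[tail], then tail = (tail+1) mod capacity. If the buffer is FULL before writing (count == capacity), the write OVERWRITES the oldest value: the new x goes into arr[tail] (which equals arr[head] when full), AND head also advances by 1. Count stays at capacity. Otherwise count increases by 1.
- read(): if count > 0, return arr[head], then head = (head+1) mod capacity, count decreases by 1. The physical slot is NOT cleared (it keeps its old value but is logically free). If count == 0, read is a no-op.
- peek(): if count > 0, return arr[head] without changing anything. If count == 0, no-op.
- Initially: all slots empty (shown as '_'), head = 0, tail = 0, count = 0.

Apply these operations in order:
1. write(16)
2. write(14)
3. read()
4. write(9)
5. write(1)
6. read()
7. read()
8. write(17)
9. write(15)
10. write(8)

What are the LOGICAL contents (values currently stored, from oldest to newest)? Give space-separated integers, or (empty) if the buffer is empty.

Answer: 17 15 8

Derivation:
After op 1 (write(16)): arr=[16 _ _] head=0 tail=1 count=1
After op 2 (write(14)): arr=[16 14 _] head=0 tail=2 count=2
After op 3 (read()): arr=[16 14 _] head=1 tail=2 count=1
After op 4 (write(9)): arr=[16 14 9] head=1 tail=0 count=2
After op 5 (write(1)): arr=[1 14 9] head=1 tail=1 count=3
After op 6 (read()): arr=[1 14 9] head=2 tail=1 count=2
After op 7 (read()): arr=[1 14 9] head=0 tail=1 count=1
After op 8 (write(17)): arr=[1 17 9] head=0 tail=2 count=2
After op 9 (write(15)): arr=[1 17 15] head=0 tail=0 count=3
After op 10 (write(8)): arr=[8 17 15] head=1 tail=1 count=3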